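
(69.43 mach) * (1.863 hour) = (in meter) 1.586e+08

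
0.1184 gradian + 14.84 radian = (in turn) 2.362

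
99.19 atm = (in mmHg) 7.538e+04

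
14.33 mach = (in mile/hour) 1.091e+04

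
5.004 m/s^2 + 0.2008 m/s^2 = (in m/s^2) 5.205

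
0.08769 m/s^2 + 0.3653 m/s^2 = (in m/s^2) 0.453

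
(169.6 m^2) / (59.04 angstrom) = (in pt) 8.143e+13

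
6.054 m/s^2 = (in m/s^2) 6.054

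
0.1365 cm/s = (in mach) 4.009e-06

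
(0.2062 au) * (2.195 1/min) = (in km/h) 4.063e+09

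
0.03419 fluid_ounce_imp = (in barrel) 6.11e-06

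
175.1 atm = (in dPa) 1.774e+08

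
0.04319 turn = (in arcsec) 5.597e+04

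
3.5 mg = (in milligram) 3.5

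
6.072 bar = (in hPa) 6072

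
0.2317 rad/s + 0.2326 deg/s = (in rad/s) 0.2358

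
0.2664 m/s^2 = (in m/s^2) 0.2664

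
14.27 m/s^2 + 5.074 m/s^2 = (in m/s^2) 19.34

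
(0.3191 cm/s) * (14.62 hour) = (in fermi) 1.679e+17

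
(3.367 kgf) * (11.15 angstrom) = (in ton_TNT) 8.799e-18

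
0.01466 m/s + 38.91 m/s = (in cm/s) 3892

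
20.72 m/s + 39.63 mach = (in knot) 2.627e+04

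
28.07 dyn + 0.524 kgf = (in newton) 5.139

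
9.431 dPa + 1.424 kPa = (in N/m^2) 1425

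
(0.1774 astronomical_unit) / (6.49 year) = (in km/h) 466.8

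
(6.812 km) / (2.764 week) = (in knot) 0.007921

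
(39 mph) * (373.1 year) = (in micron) 2.051e+17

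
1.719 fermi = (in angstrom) 1.719e-05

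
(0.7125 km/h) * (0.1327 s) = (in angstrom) 2.626e+08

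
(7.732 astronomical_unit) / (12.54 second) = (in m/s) 9.224e+10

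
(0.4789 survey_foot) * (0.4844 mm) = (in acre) 1.747e-08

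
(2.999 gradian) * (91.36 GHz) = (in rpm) 4.11e+10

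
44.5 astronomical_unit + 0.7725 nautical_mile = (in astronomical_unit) 44.5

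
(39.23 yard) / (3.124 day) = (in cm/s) 0.01329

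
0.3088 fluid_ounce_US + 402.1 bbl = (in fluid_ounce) 2.162e+06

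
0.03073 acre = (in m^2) 124.4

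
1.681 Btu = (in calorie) 423.9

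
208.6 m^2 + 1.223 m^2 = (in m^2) 209.8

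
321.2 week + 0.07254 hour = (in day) 2248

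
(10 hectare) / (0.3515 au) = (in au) 1.271e-17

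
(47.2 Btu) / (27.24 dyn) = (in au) 0.001222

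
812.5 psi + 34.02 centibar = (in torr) 4.227e+04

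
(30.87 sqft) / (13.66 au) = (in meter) 1.403e-12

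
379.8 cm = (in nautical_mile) 0.002051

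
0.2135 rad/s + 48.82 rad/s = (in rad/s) 49.03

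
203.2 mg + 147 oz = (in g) 4168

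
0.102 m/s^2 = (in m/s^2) 0.102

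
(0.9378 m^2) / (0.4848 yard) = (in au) 1.414e-11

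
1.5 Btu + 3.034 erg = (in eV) 9.878e+21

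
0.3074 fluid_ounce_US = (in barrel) 5.718e-05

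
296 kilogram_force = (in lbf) 652.6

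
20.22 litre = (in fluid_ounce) 683.7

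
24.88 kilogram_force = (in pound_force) 54.85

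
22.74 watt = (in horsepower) 0.03049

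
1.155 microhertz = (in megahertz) 1.155e-12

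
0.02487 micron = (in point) 7.05e-05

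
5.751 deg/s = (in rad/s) 0.1004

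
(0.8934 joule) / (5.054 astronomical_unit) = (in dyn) 1.182e-07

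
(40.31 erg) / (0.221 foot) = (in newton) 5.984e-05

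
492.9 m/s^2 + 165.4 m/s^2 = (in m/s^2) 658.3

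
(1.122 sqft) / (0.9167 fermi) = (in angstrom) 1.137e+24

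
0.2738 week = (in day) 1.917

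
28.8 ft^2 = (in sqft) 28.8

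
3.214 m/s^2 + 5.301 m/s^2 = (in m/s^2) 8.515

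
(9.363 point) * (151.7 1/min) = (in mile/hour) 0.01868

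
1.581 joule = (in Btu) 0.001498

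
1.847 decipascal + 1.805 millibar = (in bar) 0.001807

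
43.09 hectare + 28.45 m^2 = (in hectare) 43.09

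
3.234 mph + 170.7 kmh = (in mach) 0.1435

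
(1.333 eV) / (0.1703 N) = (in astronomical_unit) 8.383e-30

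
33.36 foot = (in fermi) 1.017e+16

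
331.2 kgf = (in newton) 3248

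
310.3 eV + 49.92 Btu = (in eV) 3.287e+23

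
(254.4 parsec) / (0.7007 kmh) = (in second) 4.033e+19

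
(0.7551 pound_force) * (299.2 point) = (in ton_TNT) 8.473e-11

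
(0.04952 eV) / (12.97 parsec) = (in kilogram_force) 2.022e-39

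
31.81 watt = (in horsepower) 0.04266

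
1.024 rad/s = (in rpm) 9.778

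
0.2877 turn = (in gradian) 115.1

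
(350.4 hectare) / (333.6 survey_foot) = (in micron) 3.446e+10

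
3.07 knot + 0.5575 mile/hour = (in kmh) 6.583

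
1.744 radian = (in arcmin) 5995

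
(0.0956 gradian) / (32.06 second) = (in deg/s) 0.002684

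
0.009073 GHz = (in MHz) 9.073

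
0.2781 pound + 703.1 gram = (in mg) 8.292e+05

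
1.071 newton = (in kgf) 0.1092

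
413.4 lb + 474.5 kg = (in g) 6.62e+05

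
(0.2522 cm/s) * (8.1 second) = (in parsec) 6.62e-19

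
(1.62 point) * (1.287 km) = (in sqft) 7.917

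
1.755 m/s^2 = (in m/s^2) 1.755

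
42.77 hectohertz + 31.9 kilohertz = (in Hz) 3.618e+04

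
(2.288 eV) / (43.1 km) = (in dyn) 8.505e-19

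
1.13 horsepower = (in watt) 842.6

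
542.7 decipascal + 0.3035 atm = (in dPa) 3.081e+05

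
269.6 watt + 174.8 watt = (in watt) 444.4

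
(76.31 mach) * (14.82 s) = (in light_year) 4.07e-11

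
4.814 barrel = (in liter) 765.4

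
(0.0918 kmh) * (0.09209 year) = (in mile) 46.02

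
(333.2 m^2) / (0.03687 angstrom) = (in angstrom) 9.037e+23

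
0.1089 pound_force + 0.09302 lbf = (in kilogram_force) 0.09159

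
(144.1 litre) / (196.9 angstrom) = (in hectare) 731.8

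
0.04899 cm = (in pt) 1.389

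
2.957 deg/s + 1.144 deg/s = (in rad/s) 0.07158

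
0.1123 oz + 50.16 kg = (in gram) 5.016e+04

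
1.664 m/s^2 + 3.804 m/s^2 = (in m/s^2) 5.468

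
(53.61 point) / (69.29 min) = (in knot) 8.843e-06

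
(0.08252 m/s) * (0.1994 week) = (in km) 9.952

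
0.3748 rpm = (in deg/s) 2.249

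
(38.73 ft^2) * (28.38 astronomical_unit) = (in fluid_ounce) 5.165e+17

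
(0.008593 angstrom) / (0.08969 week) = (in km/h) 5.703e-17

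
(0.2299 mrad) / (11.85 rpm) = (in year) 5.875e-12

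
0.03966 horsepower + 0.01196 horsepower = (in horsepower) 0.05162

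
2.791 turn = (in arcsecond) 3.617e+06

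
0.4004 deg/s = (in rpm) 0.06673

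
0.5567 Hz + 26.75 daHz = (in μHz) 2.681e+08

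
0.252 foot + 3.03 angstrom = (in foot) 0.252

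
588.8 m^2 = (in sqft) 6338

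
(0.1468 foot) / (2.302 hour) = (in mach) 1.586e-08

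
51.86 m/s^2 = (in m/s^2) 51.86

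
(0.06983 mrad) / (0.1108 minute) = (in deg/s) 0.0006018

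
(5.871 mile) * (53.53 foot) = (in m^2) 1.542e+05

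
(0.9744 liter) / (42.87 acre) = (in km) 5.617e-12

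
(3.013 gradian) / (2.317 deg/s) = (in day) 1.355e-05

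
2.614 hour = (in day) 0.1089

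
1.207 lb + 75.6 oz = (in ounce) 94.91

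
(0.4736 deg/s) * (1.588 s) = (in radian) 0.01313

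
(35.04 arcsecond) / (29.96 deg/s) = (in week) 5.372e-10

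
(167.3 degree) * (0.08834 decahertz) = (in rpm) 24.63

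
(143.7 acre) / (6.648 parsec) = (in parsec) 9.187e-29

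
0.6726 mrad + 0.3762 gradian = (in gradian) 0.419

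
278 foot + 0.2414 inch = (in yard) 92.67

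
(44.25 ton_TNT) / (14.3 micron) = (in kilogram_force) 1.32e+15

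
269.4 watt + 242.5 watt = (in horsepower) 0.6865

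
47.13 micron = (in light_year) 4.982e-21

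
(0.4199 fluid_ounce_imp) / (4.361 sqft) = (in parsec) 9.543e-22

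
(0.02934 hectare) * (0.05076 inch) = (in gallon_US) 99.93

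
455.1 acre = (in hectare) 184.2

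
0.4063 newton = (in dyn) 4.063e+04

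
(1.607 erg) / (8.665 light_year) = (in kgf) 1.999e-25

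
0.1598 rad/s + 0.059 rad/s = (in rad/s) 0.2188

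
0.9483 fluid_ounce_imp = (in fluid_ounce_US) 0.9111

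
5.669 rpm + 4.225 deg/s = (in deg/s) 38.24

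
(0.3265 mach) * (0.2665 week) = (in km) 1.792e+04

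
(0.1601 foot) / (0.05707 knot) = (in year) 5.271e-08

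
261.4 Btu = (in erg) 2.758e+12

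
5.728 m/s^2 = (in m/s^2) 5.728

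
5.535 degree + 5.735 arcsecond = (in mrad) 96.63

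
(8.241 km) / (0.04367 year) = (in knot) 0.01163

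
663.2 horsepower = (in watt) 4.945e+05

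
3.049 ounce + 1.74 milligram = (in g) 86.44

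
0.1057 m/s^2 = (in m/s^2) 0.1057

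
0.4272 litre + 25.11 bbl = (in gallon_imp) 878.2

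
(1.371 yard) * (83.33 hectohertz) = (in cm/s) 1.045e+06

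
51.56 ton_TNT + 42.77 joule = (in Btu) 2.045e+08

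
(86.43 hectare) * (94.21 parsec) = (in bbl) 1.58e+25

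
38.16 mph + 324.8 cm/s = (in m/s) 20.31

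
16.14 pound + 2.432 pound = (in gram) 8424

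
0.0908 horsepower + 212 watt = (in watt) 279.7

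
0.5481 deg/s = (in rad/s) 0.009566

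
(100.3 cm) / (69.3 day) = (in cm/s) 1.675e-05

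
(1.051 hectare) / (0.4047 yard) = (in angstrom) 2.84e+14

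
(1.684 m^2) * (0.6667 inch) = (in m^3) 0.02852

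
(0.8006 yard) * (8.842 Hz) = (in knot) 12.58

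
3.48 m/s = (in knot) 6.765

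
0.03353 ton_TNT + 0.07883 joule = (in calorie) 3.353e+07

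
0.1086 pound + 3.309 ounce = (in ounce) 5.047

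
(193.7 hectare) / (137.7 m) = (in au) 9.403e-08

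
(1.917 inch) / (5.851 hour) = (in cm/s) 0.0002312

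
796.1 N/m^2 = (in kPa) 0.7961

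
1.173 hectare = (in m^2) 1.173e+04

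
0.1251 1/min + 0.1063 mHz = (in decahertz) 0.0002191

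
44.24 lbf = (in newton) 196.8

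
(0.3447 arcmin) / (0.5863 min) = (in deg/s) 0.0001633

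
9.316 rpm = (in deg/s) 55.9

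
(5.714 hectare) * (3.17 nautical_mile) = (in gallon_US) 8.862e+10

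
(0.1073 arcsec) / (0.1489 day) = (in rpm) 3.861e-10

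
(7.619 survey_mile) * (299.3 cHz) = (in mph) 8.209e+04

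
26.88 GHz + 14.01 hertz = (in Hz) 2.688e+10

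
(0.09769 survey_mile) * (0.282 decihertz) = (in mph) 9.918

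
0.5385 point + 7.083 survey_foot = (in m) 2.159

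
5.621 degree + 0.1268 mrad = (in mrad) 98.23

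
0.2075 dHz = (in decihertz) 0.2075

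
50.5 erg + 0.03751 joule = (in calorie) 0.008966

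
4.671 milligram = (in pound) 1.03e-05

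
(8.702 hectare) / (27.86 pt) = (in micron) 8.854e+12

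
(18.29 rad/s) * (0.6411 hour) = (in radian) 4.221e+04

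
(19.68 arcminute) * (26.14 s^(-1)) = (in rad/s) 0.1496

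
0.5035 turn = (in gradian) 201.4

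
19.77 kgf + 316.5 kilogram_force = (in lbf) 741.3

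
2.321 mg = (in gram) 0.002321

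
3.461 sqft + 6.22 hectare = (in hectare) 6.22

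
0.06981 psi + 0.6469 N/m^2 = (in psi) 0.0699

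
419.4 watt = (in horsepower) 0.5624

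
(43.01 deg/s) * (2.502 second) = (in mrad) 1878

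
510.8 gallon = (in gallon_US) 510.8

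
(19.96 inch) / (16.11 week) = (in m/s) 5.203e-08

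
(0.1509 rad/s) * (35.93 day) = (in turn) 7.456e+04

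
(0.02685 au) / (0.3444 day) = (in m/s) 1.35e+05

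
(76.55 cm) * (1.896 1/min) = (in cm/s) 2.419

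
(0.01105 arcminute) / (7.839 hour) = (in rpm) 1.088e-09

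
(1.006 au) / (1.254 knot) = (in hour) 6.48e+07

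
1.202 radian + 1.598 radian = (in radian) 2.8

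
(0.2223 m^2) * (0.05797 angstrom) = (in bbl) 8.106e-12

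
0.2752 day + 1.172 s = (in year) 0.000754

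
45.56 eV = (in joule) 7.3e-18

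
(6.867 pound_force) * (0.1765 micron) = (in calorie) 1.289e-06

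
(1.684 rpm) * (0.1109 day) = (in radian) 1690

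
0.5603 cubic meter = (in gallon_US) 148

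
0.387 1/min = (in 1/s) 0.00645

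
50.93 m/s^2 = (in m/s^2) 50.93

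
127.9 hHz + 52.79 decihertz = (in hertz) 1.28e+04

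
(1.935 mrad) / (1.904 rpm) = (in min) 0.0001617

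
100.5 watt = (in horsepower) 0.1348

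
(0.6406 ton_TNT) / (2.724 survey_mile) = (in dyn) 6.114e+10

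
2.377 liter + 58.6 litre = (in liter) 60.98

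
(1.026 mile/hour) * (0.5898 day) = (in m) 2.337e+04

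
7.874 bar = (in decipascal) 7.874e+06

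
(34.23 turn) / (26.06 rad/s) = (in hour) 0.002293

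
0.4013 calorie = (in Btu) 0.001591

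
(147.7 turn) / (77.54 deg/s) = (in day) 0.007937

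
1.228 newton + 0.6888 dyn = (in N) 1.228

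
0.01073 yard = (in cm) 0.9812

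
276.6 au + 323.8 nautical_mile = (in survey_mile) 2.571e+10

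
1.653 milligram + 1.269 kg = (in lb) 2.798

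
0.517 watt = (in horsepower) 0.0006933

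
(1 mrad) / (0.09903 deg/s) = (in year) 1.835e-08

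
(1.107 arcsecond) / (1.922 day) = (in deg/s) 1.852e-09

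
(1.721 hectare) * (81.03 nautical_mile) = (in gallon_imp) 5.681e+11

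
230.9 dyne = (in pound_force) 0.0005191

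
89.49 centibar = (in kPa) 89.49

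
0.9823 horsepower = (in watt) 732.5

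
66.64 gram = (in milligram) 6.664e+04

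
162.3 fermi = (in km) 1.623e-16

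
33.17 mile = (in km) 53.38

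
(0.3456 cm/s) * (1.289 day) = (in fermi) 3.849e+17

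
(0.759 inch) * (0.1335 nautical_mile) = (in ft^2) 51.31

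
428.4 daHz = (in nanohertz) 4.284e+12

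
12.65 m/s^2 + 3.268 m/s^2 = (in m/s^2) 15.92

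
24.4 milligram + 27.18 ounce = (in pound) 1.699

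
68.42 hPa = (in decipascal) 6.842e+04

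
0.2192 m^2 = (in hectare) 2.192e-05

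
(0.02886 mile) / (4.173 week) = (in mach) 5.405e-08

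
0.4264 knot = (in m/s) 0.2194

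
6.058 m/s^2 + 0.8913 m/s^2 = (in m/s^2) 6.949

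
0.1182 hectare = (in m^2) 1182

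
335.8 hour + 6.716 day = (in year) 0.05673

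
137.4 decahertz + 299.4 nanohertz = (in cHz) 1.374e+05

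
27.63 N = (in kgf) 2.817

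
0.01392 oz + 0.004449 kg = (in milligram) 4844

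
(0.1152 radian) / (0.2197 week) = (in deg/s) 4.967e-05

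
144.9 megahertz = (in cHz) 1.449e+10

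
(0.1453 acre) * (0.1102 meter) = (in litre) 6.48e+04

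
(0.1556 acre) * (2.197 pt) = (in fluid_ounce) 1.65e+04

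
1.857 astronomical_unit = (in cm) 2.778e+13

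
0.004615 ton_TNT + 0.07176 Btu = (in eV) 1.205e+26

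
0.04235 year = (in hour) 371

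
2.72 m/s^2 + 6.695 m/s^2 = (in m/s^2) 9.415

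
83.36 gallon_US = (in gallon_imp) 69.41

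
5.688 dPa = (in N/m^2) 0.5688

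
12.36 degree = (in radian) 0.2157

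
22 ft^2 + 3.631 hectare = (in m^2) 3.631e+04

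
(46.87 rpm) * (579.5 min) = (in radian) 1.707e+05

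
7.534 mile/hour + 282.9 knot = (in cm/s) 1.489e+04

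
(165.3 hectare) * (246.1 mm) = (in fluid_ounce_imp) 1.432e+10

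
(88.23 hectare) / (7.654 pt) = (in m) 3.268e+08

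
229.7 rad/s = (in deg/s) 1.316e+04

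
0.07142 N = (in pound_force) 0.01606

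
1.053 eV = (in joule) 1.687e-19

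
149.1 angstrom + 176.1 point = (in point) 176.1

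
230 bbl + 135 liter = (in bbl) 230.8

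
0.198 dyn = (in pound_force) 4.451e-07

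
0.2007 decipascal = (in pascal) 0.02007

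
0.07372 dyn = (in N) 7.372e-07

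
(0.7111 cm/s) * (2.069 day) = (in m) 1271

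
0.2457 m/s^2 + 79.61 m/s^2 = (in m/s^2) 79.86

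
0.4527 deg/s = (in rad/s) 0.007901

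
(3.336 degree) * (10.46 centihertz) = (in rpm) 0.05816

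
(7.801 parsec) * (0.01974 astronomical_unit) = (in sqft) 7.651e+27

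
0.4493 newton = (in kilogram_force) 0.04582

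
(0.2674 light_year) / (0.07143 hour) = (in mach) 2.889e+10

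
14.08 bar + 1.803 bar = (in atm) 15.68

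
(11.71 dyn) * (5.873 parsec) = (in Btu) 2.011e+10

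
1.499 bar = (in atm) 1.479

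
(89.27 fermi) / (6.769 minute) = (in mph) 4.917e-16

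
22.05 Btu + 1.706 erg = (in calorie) 5560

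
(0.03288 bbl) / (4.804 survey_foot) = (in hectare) 3.57e-07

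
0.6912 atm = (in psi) 10.16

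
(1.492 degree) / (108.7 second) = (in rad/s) 0.0002396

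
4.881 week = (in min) 4.92e+04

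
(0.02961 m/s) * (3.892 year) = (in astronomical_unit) 2.429e-05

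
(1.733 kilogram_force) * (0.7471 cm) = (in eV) 7.925e+17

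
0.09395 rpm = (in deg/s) 0.5637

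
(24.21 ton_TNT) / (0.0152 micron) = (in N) 6.664e+18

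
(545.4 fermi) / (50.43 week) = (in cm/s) 1.788e-18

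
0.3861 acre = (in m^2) 1562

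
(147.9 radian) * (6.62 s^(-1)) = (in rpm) 9350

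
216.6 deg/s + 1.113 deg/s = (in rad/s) 3.8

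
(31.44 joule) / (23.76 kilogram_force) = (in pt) 382.5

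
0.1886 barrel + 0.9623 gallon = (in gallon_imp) 7.397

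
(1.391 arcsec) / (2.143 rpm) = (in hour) 8.347e-09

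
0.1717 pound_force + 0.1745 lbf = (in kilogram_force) 0.157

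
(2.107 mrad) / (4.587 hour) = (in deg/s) 7.311e-06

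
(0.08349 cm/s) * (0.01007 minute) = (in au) 3.372e-15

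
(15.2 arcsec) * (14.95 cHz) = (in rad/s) 1.102e-05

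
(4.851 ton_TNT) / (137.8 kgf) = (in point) 4.257e+10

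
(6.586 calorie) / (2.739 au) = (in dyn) 6.725e-06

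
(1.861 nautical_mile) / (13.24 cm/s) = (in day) 0.3013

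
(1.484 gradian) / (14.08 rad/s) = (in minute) 2.759e-05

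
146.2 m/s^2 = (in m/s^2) 146.2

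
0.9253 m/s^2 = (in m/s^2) 0.9253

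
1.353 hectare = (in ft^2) 1.456e+05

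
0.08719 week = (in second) 5.273e+04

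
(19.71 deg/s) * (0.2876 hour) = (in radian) 356.2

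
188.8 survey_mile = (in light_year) 3.212e-11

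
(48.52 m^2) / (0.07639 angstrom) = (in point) 1.8e+16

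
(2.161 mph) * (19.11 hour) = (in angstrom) 6.646e+14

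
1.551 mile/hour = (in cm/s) 69.34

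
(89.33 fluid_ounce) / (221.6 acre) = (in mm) 2.946e-06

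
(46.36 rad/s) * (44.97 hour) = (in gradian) 4.778e+08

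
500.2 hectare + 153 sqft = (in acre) 1236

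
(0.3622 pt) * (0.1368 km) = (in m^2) 0.01748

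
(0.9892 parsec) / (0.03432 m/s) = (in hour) 2.471e+14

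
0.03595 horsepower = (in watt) 26.81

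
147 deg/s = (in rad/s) 2.566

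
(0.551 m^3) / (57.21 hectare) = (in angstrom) 9631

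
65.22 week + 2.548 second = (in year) 1.251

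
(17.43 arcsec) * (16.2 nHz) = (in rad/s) 1.369e-12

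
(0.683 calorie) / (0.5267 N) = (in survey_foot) 17.8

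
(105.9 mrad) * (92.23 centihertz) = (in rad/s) 0.09767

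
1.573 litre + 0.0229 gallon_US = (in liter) 1.66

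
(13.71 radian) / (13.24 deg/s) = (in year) 1.881e-06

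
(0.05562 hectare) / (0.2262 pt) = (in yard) 7.623e+06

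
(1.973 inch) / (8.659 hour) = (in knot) 3.125e-06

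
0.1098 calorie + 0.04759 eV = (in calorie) 0.1098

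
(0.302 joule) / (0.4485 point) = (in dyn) 1.909e+08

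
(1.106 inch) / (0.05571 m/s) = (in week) 8.338e-07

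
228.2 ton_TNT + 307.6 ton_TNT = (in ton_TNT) 535.8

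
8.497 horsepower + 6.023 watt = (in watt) 6342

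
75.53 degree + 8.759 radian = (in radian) 10.08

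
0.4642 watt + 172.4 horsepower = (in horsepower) 172.4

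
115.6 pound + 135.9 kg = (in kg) 188.3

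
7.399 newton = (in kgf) 0.7545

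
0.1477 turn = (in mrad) 928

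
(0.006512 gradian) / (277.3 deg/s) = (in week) 3.495e-11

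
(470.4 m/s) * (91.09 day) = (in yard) 4.049e+09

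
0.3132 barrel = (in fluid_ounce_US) 1684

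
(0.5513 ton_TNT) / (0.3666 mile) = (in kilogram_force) 3.987e+05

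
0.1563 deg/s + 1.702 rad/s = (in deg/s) 97.67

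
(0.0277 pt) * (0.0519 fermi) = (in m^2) 5.072e-22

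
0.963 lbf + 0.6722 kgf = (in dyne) 1.088e+06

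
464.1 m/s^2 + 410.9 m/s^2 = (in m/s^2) 875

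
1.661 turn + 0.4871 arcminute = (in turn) 1.661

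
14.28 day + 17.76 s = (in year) 0.03912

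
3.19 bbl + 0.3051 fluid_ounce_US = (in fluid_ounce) 1.715e+04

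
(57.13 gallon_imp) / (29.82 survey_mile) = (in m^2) 5.412e-06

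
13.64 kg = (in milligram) 1.364e+07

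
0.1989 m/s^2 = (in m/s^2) 0.1989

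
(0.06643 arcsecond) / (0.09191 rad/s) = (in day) 4.056e-11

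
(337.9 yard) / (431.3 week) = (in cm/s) 0.0001184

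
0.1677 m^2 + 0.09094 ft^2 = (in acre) 4.353e-05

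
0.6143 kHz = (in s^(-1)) 614.3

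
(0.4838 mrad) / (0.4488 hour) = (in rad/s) 2.994e-07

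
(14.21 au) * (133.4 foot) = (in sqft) 9.304e+14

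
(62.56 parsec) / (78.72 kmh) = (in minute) 1.471e+15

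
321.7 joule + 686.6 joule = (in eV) 6.293e+21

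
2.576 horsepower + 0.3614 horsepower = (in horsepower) 2.937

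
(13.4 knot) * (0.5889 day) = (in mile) 217.9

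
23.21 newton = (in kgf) 2.367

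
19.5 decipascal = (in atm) 1.925e-05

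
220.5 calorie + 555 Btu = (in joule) 5.865e+05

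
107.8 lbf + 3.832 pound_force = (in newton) 496.6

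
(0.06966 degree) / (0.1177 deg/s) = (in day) 6.85e-06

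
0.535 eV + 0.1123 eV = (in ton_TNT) 2.479e-29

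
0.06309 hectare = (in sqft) 6791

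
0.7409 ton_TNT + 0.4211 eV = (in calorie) 7.409e+08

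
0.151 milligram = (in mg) 0.151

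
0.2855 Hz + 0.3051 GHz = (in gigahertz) 0.3051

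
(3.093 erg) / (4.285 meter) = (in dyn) 0.007218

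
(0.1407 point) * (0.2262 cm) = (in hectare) 1.123e-11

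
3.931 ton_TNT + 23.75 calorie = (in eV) 1.027e+29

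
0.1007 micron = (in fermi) 1.007e+08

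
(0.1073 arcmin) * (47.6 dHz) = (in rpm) 0.001419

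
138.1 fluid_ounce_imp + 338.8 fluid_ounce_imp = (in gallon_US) 3.58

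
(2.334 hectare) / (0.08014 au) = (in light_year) 2.058e-22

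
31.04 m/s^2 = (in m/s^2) 31.04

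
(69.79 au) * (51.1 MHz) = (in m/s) 5.335e+20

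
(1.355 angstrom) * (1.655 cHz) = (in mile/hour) 5.016e-12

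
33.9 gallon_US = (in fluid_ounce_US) 4339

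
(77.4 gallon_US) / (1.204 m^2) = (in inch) 9.581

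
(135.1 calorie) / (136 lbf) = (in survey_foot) 3.066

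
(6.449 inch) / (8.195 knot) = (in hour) 1.079e-05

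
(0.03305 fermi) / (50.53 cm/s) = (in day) 7.57e-22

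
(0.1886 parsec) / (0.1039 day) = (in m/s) 6.483e+11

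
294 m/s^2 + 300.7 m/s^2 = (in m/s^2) 594.7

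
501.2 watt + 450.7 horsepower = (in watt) 3.366e+05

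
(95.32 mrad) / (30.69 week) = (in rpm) 4.904e-08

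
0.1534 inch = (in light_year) 4.118e-19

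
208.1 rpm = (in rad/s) 21.79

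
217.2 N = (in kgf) 22.15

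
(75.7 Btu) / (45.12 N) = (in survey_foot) 5807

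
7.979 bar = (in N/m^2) 7.979e+05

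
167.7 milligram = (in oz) 0.005915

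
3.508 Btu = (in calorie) 884.6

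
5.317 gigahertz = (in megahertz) 5317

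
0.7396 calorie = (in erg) 3.094e+07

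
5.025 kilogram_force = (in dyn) 4.928e+06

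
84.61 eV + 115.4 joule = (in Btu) 0.1094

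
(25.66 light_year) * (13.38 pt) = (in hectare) 1.146e+11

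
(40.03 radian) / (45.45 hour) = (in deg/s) 0.01402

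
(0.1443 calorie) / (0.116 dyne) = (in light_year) 5.501e-11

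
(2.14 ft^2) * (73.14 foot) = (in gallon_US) 1171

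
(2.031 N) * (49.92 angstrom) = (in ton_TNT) 2.423e-18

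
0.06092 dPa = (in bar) 6.092e-08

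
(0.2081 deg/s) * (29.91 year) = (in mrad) 3.426e+09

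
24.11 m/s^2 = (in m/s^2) 24.11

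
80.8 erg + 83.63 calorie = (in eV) 2.184e+21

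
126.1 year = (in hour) 1.105e+06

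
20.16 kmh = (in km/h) 20.16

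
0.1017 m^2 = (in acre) 2.513e-05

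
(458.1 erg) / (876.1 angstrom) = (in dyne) 5.229e+07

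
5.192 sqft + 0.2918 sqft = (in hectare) 5.095e-05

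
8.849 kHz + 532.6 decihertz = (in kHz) 8.902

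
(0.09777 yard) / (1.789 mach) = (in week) 2.427e-10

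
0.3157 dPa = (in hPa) 0.0003157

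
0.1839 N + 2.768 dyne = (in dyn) 1.839e+04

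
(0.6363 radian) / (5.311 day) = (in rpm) 1.324e-05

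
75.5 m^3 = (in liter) 7.55e+04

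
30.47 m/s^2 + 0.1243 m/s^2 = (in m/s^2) 30.59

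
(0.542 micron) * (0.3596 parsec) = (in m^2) 6.014e+09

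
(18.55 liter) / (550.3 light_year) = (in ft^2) 3.835e-20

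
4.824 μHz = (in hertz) 4.824e-06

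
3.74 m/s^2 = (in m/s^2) 3.74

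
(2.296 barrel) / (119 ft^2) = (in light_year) 3.49e-18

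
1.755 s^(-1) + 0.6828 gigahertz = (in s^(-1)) 6.828e+08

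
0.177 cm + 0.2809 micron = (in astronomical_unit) 1.183e-14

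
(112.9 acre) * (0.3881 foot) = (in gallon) 1.428e+07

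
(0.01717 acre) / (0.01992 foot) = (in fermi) 1.144e+19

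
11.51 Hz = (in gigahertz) 1.151e-08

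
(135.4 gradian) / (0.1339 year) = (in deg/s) 2.886e-05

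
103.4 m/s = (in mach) 0.3037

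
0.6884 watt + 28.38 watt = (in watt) 29.07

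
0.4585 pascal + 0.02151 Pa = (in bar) 4.8e-06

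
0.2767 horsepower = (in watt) 206.3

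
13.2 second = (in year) 4.186e-07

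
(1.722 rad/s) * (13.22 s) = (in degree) 1304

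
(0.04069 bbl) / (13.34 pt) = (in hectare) 0.0001375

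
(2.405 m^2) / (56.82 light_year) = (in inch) 1.761e-16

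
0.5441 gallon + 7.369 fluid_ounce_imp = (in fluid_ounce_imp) 79.86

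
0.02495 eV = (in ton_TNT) 9.554e-31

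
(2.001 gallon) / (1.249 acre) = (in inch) 5.9e-05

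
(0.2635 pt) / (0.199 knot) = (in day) 1.051e-08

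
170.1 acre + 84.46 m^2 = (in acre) 170.1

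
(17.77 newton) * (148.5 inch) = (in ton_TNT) 1.602e-08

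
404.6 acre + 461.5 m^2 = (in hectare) 163.8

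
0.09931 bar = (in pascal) 9931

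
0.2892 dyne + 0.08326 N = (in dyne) 8326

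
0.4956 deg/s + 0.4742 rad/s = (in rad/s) 0.4828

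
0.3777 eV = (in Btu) 5.736e-23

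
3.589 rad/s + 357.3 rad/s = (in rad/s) 360.9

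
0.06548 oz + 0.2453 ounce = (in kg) 0.00881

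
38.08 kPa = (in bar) 0.3808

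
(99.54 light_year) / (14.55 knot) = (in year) 3.989e+09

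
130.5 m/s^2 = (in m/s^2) 130.5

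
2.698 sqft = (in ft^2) 2.698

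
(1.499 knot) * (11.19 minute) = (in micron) 5.178e+08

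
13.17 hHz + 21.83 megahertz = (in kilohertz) 2.183e+04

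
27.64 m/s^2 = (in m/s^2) 27.64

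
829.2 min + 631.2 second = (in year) 0.001598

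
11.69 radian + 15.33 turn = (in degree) 6189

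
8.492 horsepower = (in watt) 6332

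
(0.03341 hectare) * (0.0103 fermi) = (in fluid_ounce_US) 1.164e-10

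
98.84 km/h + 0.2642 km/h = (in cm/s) 2753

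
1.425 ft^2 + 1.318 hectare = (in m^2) 1.318e+04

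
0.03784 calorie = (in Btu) 0.0001501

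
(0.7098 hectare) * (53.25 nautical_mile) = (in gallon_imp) 1.54e+11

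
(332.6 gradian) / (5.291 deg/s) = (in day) 0.0006548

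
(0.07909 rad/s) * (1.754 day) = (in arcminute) 4.12e+07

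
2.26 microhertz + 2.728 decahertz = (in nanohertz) 2.728e+10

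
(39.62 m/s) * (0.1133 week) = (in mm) 2.715e+09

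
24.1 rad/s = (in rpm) 230.1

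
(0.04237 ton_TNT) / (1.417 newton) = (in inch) 4.925e+09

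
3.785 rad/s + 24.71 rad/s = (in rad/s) 28.5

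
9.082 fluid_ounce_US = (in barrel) 0.001689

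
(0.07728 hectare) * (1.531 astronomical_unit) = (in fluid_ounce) 5.985e+18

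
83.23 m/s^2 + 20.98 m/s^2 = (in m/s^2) 104.2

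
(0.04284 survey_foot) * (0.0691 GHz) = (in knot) 1.754e+06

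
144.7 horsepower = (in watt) 1.079e+05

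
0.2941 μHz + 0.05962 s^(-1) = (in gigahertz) 5.962e-11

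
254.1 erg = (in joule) 2.541e-05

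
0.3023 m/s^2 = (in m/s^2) 0.3023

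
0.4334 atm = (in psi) 6.369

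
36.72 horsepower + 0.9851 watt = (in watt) 2.738e+04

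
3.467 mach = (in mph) 2641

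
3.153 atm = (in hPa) 3195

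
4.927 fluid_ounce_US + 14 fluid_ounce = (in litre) 0.5597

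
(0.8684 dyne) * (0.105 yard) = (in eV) 5.204e+12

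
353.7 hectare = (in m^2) 3.537e+06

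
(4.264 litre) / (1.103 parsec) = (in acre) 3.096e-23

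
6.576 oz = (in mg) 1.864e+05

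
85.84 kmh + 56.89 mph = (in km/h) 177.4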